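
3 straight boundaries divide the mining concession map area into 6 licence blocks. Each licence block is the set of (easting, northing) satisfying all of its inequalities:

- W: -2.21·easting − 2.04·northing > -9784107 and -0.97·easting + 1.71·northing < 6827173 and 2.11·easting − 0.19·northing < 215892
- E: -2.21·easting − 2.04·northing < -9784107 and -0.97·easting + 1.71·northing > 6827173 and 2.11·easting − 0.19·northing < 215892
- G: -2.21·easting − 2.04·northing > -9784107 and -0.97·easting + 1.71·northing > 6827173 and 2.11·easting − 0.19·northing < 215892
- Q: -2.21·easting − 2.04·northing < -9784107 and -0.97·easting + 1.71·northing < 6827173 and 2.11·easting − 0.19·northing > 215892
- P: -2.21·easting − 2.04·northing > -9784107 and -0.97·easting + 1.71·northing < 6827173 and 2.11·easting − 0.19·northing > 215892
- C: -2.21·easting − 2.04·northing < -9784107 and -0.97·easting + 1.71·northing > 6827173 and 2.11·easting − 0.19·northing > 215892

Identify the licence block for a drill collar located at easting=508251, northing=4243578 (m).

-2.21·508251 − 2.04·4243578 = -9780133.830, which is > -9784107
-0.97·508251 + 1.71·4243578 = 6763514.910, which is < 6827173
2.11·508251 − 0.19·4243578 = 266129.790, which is > 215892
This sign pattern matches P.

P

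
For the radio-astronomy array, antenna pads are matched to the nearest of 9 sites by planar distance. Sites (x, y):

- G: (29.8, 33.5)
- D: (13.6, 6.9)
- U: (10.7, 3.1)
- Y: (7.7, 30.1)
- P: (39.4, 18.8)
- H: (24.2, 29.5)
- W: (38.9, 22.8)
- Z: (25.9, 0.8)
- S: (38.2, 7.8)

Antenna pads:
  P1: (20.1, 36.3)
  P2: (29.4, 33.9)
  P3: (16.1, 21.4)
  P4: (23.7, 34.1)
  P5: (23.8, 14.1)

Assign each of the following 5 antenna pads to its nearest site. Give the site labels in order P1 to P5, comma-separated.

P1 → H (d²=63.05)
P2 → G (d²=0.32)
P3 → H (d²=131.22)
P4 → H (d²=21.41)
P5 → D (d²=155.88)

H, G, H, H, D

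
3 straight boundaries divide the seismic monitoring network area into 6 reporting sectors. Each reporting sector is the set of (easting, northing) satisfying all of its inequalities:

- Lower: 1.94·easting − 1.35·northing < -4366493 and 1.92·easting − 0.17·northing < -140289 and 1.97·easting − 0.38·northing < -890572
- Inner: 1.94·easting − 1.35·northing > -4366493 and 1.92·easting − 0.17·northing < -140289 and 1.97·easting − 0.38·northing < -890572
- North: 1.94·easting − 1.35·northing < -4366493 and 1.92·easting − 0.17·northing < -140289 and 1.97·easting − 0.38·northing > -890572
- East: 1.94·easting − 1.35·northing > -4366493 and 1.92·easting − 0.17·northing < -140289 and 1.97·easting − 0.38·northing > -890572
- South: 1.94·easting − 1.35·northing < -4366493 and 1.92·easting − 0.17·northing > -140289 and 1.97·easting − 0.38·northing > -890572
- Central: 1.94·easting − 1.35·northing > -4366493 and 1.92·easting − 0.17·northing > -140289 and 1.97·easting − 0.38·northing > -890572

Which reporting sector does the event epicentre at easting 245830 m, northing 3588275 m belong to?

1.94·245830 − 1.35·3588275 = -4367261.050, which is < -4366493
1.92·245830 − 0.17·3588275 = -138013.150, which is > -140289
1.97·245830 − 0.38·3588275 = -879259.400, which is > -890572
This sign pattern matches South.

South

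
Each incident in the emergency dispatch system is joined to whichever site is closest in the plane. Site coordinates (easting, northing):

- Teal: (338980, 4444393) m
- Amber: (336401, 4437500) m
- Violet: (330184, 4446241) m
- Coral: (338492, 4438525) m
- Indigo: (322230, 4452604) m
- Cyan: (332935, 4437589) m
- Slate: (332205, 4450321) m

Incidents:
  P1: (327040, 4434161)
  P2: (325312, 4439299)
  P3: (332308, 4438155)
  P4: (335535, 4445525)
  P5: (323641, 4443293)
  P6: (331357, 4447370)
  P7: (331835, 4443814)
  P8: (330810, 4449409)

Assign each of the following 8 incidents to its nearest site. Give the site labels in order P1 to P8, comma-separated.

P1 → Cyan (d²=46502209.00)
P2 → Cyan (d²=61034229.00)
P3 → Cyan (d²=713485.00)
P4 → Teal (d²=13149449.00)
P5 → Violet (d²=51501553.00)
P6 → Violet (d²=2650570.00)
P7 → Violet (d²=8616130.00)
P8 → Slate (d²=2777769.00)

Cyan, Cyan, Cyan, Teal, Violet, Violet, Violet, Slate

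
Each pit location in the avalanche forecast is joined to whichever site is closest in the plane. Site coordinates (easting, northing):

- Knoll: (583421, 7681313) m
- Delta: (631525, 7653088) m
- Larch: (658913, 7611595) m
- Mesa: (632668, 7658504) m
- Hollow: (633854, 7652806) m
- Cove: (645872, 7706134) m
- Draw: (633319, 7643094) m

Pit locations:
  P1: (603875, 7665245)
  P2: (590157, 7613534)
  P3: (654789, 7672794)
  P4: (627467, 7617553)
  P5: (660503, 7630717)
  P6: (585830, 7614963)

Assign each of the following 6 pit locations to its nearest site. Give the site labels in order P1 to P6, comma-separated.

Knoll, Draw, Mesa, Draw, Larch, Draw

P1 → Knoll (d²=676546740.00)
P2 → Draw (d²=2736751844.00)
P3 → Mesa (d²=693542741.00)
P4 → Draw (d²=686588585.00)
P5 → Larch (d²=368178984.00)
P6 → Draw (d²=3046558282.00)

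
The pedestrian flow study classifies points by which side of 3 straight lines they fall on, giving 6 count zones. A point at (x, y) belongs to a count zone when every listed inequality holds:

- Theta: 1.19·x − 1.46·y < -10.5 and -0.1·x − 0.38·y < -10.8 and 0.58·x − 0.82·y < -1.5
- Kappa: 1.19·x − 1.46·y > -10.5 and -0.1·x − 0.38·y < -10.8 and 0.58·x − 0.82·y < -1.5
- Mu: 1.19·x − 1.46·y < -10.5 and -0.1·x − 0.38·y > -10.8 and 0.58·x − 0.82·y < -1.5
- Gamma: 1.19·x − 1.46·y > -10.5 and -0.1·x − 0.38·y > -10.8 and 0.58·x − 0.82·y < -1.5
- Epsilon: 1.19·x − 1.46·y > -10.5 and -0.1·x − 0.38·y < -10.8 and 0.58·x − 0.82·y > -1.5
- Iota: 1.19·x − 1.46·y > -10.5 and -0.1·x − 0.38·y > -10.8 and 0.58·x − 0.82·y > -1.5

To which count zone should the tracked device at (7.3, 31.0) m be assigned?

Theta

1.19·7.3 − 1.46·31.0 = -36.573, which is < -10.5
-0.1·7.3 − 0.38·31.0 = -12.510, which is < -10.8
0.58·7.3 − 0.82·31.0 = -21.186, which is < -1.5
This sign pattern matches Theta.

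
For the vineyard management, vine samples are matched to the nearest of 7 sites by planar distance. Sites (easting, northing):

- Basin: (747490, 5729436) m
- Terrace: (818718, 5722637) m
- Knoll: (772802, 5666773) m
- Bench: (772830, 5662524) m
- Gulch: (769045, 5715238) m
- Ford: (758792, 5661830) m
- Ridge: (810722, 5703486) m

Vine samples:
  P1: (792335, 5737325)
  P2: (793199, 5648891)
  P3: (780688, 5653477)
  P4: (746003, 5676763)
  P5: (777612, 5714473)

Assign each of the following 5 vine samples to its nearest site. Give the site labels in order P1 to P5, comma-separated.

P1 → Terrace (d²=911800033.00)
P2 → Bench (d²=600754850.00)
P3 → Bench (d²=143596373.00)
P4 → Ford (d²=386553010.00)
P5 → Gulch (d²=73978714.00)

Terrace, Bench, Bench, Ford, Gulch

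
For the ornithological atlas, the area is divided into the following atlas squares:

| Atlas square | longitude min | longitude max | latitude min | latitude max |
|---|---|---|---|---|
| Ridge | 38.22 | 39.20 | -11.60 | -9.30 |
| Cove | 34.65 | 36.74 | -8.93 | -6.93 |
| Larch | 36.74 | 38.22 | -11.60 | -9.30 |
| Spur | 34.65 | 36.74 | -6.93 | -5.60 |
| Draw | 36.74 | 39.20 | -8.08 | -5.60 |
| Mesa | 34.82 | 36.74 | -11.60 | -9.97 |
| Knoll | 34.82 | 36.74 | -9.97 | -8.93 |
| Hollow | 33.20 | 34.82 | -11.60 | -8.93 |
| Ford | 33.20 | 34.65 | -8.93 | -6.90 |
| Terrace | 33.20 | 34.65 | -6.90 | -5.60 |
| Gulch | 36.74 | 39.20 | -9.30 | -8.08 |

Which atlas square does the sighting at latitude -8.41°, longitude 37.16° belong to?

The point has longitude = 37.16 and latitude = -8.41.
Only Gulch satisfies 36.74 ≤ longitude ≤ 39.20 and -9.30 ≤ latitude ≤ -8.08.

Gulch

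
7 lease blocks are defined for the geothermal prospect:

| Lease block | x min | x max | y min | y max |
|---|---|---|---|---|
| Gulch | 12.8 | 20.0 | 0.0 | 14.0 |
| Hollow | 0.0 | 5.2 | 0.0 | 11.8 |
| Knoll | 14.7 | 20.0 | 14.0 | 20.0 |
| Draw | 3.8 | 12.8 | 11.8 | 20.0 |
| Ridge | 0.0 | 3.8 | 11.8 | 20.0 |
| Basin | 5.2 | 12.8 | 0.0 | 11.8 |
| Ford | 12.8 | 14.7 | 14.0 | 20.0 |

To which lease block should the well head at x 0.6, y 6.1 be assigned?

The point has x = 0.6 and y = 6.1.
Only Hollow satisfies 0.0 ≤ x ≤ 5.2 and 0.0 ≤ y ≤ 11.8.

Hollow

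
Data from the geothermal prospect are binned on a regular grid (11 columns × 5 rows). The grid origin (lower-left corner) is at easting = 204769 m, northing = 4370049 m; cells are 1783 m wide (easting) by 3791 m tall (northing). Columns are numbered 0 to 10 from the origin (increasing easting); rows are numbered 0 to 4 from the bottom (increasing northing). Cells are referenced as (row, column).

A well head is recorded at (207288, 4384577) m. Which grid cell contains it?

(3, 1)

Column index: ⌊(207288 − 204769) / 1783⌋ = ⌊1.413⌋ = 1
Row offset from origin: ⌊(4384577 − 4370049) / 3791⌋ = ⌊3.832⌋ = 3 → row 3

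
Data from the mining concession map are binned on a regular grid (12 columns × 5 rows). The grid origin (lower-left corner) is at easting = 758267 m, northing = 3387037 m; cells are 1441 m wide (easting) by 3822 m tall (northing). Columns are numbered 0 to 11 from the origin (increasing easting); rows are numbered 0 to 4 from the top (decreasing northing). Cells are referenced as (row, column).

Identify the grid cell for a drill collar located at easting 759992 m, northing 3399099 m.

(1, 1)

Column index: ⌊(759992 − 758267) / 1441⌋ = ⌊1.197⌋ = 1
Row offset from origin: ⌊(3399099 − 3387037) / 3822⌋ = ⌊3.156⌋ = 3 → row 1 (counted from top)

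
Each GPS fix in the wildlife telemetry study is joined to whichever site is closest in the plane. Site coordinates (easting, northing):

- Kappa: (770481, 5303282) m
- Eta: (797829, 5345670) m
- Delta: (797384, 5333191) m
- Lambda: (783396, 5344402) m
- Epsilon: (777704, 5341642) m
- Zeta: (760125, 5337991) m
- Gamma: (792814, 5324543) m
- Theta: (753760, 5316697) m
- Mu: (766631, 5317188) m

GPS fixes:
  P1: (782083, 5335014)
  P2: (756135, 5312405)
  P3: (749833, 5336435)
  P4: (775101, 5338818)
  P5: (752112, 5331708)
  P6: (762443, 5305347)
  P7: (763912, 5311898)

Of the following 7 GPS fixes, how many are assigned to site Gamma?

0

P1 → Epsilon
P2 → Theta
P3 → Zeta
P4 → Epsilon
P5 → Zeta
P6 → Kappa
P7 → Mu
0 of the 7 go to Gamma.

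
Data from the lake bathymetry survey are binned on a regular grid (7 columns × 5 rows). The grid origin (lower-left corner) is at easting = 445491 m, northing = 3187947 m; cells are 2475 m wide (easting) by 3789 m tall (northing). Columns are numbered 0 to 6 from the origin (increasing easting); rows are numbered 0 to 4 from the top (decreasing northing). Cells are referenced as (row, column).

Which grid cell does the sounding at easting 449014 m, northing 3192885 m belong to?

(3, 1)

Column index: ⌊(449014 − 445491) / 2475⌋ = ⌊1.423⌋ = 1
Row offset from origin: ⌊(3192885 − 3187947) / 3789⌋ = ⌊1.303⌋ = 1 → row 3 (counted from top)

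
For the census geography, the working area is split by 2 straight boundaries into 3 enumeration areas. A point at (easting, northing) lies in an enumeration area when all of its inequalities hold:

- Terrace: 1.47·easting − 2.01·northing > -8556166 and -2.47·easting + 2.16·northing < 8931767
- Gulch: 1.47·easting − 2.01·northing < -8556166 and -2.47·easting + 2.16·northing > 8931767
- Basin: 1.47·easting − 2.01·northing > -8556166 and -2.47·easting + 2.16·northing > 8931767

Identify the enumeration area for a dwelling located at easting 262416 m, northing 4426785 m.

Terrace

1.47·262416 − 2.01·4426785 = -8512086.330, which is > -8556166
-2.47·262416 + 2.16·4426785 = 8913688.080, which is < 8931767
This sign pattern matches Terrace.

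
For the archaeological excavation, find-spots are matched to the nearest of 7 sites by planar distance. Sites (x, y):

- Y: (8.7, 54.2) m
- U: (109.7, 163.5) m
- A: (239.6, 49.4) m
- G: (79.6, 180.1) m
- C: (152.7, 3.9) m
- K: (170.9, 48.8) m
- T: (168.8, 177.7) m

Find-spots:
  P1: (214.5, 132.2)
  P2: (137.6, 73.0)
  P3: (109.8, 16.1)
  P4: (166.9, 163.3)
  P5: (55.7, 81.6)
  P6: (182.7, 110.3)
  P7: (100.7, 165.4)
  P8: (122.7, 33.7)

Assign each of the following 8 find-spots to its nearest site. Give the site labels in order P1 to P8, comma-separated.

P1 → T (d²=4158.74)
P2 → K (d²=1694.53)
P3 → C (d²=1989.25)
P4 → T (d²=210.97)
P5 → Y (d²=2959.76)
P6 → K (d²=3921.49)
P7 → U (d²=84.61)
P8 → C (d²=1788.04)

T, K, C, T, Y, K, U, C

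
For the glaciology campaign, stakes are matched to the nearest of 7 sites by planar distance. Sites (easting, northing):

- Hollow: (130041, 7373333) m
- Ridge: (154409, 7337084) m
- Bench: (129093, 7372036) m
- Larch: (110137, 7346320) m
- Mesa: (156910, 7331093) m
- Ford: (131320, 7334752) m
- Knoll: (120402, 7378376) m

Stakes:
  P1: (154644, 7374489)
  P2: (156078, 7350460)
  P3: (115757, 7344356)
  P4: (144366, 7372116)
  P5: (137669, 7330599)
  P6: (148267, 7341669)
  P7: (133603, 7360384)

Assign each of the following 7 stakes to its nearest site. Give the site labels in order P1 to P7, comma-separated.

Hollow, Ridge, Larch, Hollow, Ford, Ridge, Bench

P1 → Hollow (d²=606643945.00)
P2 → Ridge (d²=181702937.00)
P3 → Larch (d²=35441696.00)
P4 → Hollow (d²=206686714.00)
P5 → Ford (d²=57557210.00)
P6 → Ridge (d²=58746389.00)
P7 → Bench (d²=156109204.00)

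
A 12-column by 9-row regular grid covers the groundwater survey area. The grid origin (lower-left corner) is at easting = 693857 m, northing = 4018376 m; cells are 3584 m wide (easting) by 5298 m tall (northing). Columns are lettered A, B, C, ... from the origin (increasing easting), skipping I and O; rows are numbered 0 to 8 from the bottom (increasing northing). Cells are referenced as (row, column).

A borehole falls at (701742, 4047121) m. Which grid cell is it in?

Column index: ⌊(701742 − 693857) / 3584⌋ = ⌊2.200⌋ = 2 → column C
Row offset from origin: ⌊(4047121 − 4018376) / 5298⌋ = ⌊5.426⌋ = 5 → row 5

(5, C)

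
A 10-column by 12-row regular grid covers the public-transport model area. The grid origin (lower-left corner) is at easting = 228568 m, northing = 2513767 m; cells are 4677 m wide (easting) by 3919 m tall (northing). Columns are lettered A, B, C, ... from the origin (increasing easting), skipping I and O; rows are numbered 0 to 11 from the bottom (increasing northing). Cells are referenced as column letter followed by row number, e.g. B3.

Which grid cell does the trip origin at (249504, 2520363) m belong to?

E1

Column index: ⌊(249504 − 228568) / 4677⌋ = ⌊4.476⌋ = 4 → column E
Row offset from origin: ⌊(2520363 − 2513767) / 3919⌋ = ⌊1.683⌋ = 1 → row 1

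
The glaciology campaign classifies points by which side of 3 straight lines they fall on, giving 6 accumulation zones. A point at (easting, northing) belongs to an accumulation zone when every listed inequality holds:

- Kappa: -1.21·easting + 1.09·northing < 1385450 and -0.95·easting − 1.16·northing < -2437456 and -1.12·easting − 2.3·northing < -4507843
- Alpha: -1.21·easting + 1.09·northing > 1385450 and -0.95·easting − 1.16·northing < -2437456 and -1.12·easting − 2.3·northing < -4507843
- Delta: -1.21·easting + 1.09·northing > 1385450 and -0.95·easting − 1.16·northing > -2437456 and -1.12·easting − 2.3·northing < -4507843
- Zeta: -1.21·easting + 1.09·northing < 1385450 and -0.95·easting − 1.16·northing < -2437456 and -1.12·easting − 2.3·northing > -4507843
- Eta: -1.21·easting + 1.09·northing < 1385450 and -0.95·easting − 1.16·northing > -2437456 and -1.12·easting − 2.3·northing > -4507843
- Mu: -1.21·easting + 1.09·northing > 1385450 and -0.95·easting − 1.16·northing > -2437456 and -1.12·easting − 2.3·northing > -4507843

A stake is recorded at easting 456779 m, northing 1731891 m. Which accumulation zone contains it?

Zeta

-1.21·456779 + 1.09·1731891 = 1335058.600, which is < 1385450
-0.95·456779 − 1.16·1731891 = -2442933.610, which is < -2437456
-1.12·456779 − 2.3·1731891 = -4494941.780, which is > -4507843
This sign pattern matches Zeta.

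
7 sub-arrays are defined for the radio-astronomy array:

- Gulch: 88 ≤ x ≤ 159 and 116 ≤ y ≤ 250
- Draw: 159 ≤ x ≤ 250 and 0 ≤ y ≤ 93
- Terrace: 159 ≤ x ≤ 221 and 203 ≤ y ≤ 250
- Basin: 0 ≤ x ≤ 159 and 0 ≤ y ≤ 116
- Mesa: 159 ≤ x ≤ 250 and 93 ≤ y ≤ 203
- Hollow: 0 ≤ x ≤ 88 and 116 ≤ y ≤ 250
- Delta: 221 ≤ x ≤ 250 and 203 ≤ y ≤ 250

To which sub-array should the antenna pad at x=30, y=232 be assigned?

The point has x = 30 and y = 232.
Only Hollow satisfies 0 ≤ x ≤ 88 and 116 ≤ y ≤ 250.

Hollow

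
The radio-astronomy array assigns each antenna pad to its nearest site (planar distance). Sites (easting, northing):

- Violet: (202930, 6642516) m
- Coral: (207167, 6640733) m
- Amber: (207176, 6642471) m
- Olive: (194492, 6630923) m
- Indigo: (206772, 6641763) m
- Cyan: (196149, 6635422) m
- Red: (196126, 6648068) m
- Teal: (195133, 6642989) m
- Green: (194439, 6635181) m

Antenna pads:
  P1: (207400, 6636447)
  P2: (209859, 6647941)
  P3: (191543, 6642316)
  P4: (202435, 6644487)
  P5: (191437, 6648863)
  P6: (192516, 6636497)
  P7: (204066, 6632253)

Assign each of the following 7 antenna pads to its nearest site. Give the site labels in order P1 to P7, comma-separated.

P1 → Coral (d²=18424085.00)
P2 → Amber (d²=37119389.00)
P3 → Teal (d²=13341029.00)
P4 → Violet (d²=4129866.00)
P5 → Red (d²=22618746.00)
P6 → Green (d²=5429785.00)
P7 → Cyan (d²=72721450.00)

Coral, Amber, Teal, Violet, Red, Green, Cyan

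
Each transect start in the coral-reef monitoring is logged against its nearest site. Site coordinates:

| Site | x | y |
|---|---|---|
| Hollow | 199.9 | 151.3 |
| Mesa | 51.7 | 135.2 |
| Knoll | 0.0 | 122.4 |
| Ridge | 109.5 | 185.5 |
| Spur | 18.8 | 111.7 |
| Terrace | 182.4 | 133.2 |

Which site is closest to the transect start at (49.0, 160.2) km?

Mesa

Squared distances to each site:
Hollow: 22850.020; Mesa: 632.290; Knoll: 3829.840; Ridge: 4300.340; Spur: 3264.290; Terrace: 18524.560.
Minimum at Mesa.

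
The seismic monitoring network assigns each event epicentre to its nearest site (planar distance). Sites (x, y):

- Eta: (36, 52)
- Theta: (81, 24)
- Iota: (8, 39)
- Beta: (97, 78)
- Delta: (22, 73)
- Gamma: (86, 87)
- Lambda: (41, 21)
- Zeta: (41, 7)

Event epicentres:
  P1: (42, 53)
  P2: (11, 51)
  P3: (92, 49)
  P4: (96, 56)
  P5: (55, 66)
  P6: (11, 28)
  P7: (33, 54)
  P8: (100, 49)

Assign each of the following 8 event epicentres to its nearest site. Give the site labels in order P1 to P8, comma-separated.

P1 → Eta (d²=37.00)
P2 → Iota (d²=153.00)
P3 → Theta (d²=746.00)
P4 → Beta (d²=485.00)
P5 → Eta (d²=557.00)
P6 → Iota (d²=130.00)
P7 → Eta (d²=13.00)
P8 → Beta (d²=850.00)

Eta, Iota, Theta, Beta, Eta, Iota, Eta, Beta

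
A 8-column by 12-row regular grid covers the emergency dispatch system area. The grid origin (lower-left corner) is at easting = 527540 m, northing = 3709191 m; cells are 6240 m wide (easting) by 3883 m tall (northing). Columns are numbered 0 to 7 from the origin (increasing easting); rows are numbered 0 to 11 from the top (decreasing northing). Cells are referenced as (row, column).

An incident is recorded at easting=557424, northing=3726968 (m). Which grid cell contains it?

(7, 4)

Column index: ⌊(557424 − 527540) / 6240⌋ = ⌊4.789⌋ = 4
Row offset from origin: ⌊(3726968 − 3709191) / 3883⌋ = ⌊4.578⌋ = 4 → row 7 (counted from top)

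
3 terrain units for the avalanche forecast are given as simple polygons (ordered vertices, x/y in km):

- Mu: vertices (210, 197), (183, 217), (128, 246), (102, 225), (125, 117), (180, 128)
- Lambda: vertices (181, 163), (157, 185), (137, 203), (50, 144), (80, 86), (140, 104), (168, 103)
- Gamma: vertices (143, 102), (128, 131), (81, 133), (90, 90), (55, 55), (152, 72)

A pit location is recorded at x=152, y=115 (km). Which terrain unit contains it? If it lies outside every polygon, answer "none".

Cast a ray rightward from (152, 115). For each polygon, the edges (by vertex number in listed order) whose endpoints lie on opposite sides of y = 115, where each meets that height, and whether that is right or left of the point:
Mu: no edge straddles that height → 0 crossings.
Lambda: 4–5 at x≈65.0 (left), 7–1 at x≈170.6 (right) → 1 crossing.
Gamma: 1–2 at x≈136.3 (left), 3–4 at x≈84.8 (left) → 0 crossings.
Only Lambda has an odd count, so the point is inside Lambda.

Lambda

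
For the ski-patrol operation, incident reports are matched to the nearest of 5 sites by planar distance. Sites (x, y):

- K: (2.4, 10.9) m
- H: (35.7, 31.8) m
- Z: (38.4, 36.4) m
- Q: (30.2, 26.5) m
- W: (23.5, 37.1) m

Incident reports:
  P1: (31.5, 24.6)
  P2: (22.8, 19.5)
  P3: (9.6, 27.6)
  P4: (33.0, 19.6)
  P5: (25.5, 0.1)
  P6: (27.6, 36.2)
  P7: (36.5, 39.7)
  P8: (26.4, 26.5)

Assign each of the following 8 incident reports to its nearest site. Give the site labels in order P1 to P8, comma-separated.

P1 → Q (d²=5.30)
P2 → Q (d²=103.76)
P3 → W (d²=283.46)
P4 → Q (d²=55.45)
P5 → K (d²=650.25)
P6 → W (d²=17.62)
P7 → Z (d²=14.50)
P8 → Q (d²=14.44)

Q, Q, W, Q, K, W, Z, Q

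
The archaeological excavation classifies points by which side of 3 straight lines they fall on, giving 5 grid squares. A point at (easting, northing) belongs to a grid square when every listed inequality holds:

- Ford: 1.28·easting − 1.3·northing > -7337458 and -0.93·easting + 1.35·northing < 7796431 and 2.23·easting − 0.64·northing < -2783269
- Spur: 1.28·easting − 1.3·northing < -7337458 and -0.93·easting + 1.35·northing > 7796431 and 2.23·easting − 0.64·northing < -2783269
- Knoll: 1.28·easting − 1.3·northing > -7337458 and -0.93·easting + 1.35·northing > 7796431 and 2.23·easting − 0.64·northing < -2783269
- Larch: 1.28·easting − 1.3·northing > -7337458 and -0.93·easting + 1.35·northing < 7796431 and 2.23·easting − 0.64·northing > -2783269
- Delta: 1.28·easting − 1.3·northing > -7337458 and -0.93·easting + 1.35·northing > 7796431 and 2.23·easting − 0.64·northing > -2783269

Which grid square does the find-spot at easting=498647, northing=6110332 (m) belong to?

1.28·498647 − 1.3·6110332 = -7305163.440, which is > -7337458
-0.93·498647 + 1.35·6110332 = 7785206.490, which is < 7796431
2.23·498647 − 0.64·6110332 = -2798629.670, which is < -2783269
This sign pattern matches Ford.

Ford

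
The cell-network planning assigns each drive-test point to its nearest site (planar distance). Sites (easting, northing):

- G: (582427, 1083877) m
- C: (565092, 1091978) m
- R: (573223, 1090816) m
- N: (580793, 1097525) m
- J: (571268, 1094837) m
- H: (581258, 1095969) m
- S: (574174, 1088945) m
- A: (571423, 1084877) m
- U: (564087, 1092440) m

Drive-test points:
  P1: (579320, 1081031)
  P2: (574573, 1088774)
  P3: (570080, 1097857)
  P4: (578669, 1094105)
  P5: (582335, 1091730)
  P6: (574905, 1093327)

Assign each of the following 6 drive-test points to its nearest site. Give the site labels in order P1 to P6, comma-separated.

P1 → G (d²=17753165.00)
P2 → S (d²=188442.00)
P3 → J (d²=10531744.00)
P4 → H (d²=10177417.00)
P5 → H (d²=19129050.00)
P6 → R (d²=9134245.00)

G, S, J, H, H, R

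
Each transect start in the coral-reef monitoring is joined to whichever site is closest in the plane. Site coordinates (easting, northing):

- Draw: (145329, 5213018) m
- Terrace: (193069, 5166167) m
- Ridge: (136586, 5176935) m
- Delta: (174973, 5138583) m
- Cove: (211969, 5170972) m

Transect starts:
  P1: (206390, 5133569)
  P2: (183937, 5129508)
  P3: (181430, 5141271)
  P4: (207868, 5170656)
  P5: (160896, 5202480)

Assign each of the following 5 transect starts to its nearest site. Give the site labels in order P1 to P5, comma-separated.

P1 → Delta (d²=1012168085.00)
P2 → Delta (d²=162708921.00)
P3 → Delta (d²=48918193.00)
P4 → Cove (d²=16918057.00)
P5 → Draw (d²=353380933.00)

Delta, Delta, Delta, Cove, Draw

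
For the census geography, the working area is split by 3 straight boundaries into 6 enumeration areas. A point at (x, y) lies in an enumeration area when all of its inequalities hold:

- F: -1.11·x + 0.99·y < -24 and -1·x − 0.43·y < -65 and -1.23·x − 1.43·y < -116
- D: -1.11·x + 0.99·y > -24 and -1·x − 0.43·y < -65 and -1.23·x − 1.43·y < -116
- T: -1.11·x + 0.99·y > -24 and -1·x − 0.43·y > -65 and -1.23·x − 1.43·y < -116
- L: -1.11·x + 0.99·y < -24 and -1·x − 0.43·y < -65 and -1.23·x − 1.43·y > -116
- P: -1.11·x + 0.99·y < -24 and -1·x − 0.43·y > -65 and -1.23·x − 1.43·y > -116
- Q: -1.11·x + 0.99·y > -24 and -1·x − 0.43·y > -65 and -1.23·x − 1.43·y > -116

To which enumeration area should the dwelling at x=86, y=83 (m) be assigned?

D

-1.11·86 + 0.99·83 = -13.290, which is > -24
-1·86 − 0.43·83 = -121.690, which is < -65
-1.23·86 − 1.43·83 = -224.470, which is < -116
This sign pattern matches D.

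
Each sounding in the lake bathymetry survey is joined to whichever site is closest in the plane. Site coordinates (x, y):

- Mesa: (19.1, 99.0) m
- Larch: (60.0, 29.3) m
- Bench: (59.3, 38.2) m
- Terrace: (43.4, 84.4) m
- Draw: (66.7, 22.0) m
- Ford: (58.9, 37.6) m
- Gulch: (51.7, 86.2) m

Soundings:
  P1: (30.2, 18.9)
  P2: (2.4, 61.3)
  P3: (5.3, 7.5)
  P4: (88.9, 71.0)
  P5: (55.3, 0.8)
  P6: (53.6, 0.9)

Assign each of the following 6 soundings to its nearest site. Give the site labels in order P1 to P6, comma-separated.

P1 → Larch (d²=996.20)
P2 → Mesa (d²=1700.18)
P3 → Larch (d²=3467.33)
P4 → Gulch (d²=1614.88)
P5 → Draw (d²=579.40)
P6 → Draw (d²=616.82)

Larch, Mesa, Larch, Gulch, Draw, Draw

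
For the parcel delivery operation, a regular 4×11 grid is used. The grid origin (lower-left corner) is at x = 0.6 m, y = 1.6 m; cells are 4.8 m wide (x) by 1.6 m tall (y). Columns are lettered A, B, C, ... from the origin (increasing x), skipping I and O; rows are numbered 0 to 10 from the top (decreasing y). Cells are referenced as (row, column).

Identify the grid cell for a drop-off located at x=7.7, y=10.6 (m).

Column index: ⌊(7.7 − 0.6) / 4.8⌋ = ⌊1.479⌋ = 1 → column B
Row offset from origin: ⌊(10.6 − 1.6) / 1.6⌋ = ⌊5.625⌋ = 5 → row 5 (counted from top)

(5, B)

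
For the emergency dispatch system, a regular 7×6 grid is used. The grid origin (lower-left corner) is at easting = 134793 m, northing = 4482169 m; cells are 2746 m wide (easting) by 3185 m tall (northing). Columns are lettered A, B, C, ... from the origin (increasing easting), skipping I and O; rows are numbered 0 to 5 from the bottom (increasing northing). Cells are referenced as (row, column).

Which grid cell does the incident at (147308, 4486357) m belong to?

(1, E)

Column index: ⌊(147308 − 134793) / 2746⌋ = ⌊4.558⌋ = 4 → column E
Row offset from origin: ⌊(4486357 − 4482169) / 3185⌋ = ⌊1.315⌋ = 1 → row 1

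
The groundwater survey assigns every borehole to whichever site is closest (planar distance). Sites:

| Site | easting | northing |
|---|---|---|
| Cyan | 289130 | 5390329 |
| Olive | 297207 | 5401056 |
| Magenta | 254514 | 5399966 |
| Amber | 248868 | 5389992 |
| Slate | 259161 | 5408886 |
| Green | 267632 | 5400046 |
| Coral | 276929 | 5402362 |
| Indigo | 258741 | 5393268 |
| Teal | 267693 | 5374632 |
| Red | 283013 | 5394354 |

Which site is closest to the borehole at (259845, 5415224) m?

Squared distances to each site:
Cyan: 1477372250.000; Olive: 1596651268.000; Magenta: 261226125.000; Amber: 757148353.000; Slate: 40638100.000; Green: 291009053.000; Coral: 457294100.000; Indigo: 483284752.000; Teal: 1709301568.000; Red: 972313124.000.
Minimum at Slate.

Slate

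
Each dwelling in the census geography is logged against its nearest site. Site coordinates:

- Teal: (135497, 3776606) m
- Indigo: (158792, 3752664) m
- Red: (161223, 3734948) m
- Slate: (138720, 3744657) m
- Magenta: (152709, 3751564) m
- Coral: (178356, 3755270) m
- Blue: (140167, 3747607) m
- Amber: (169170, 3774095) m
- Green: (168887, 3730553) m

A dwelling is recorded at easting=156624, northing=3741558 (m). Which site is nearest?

Red

Squared distances to each site:
Teal: 1674712433.000; Indigo: 128043460.000; Red: 64842901.000; Slate: 330157017.000; Magenta: 115447261.000; Coral: 660298768.000; Blue: 307423250.000; Amber: 1216058485.000; Green: 271491194.000.
Minimum at Red.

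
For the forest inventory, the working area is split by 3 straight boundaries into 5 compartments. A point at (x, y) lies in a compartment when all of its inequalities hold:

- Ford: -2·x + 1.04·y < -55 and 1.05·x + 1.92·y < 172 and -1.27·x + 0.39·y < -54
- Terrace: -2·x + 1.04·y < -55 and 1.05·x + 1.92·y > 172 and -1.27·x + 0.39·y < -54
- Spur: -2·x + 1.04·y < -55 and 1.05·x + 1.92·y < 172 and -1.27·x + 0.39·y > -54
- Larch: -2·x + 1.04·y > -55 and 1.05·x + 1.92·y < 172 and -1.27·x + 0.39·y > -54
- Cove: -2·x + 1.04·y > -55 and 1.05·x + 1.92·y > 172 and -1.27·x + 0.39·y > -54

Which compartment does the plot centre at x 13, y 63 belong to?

Larch

-2·13 + 1.04·63 = 39.520, which is > -55
1.05·13 + 1.92·63 = 134.610, which is < 172
-1.27·13 + 0.39·63 = 8.060, which is > -54
This sign pattern matches Larch.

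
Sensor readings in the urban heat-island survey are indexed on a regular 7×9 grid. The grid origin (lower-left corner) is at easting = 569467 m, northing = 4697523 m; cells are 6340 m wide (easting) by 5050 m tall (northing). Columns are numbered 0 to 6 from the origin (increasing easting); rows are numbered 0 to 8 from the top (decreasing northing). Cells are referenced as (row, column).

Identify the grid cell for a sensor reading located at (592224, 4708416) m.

(6, 3)

Column index: ⌊(592224 − 569467) / 6340⌋ = ⌊3.589⌋ = 3
Row offset from origin: ⌊(4708416 − 4697523) / 5050⌋ = ⌊2.157⌋ = 2 → row 6 (counted from top)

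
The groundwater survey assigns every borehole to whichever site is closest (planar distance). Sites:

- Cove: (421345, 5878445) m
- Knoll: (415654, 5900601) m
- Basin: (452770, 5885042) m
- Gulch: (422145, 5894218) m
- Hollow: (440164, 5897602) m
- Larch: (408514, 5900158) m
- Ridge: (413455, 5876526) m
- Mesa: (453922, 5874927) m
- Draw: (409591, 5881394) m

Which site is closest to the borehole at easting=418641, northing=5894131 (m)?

Gulch

Squared distances to each site:
Cove: 253362212.000; Knoll: 50783069.000; Basin: 1247398562.000; Gulch: 12285585.000; Hollow: 475287370.000; Larch: 138880858.000; Ridge: 336830621.000; Mesa: 1613542577.000; Draw: 244133669.000.
Minimum at Gulch.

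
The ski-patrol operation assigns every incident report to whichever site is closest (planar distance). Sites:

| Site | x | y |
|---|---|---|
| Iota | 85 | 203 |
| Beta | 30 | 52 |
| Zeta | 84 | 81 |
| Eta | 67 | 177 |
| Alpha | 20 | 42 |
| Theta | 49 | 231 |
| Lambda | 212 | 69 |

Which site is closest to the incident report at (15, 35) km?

Alpha

Squared distances to each site:
Iota: 33124.000; Beta: 514.000; Zeta: 6877.000; Eta: 22868.000; Alpha: 74.000; Theta: 39572.000; Lambda: 39965.000.
Minimum at Alpha.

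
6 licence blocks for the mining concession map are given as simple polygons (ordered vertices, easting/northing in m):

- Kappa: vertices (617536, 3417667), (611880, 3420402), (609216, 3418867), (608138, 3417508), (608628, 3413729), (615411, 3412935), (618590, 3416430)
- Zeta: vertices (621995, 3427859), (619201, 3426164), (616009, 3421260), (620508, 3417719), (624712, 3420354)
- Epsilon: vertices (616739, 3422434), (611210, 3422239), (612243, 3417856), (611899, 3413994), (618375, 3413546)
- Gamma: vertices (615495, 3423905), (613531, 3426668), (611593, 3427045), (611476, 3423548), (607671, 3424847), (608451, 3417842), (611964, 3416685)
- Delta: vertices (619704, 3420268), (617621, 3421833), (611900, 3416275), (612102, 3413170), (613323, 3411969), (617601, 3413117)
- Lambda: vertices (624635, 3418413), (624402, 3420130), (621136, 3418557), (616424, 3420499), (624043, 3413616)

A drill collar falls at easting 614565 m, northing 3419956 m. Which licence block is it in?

Epsilon

Cast a ray rightward from (614565, 3419956). For each polygon, the edges (by vertex number in listed order) whose endpoints lie on opposite sides of northing = 3419956, where each meets that height, and whether that is right or left of the point:
Kappa: 1–2 at easting≈612802.3 (left), 2–3 at easting≈611106.0 (left) → 0 crossings.
Zeta: 3–4 at easting≈617665.8 (right), 4–5 at easting≈624077.0 (right) → 2 crossings.
Epsilon: 2–3 at easting≈611748.1 (left), 5–1 at easting≈617195.1 (right) → 1 crossing.
Gamma: 5–6 at easting≈608215.6 (left), 7–1 at easting≈613563.7 (left) → 0 crossings.
Delta: 2–3 at easting≈615689.0 (right), 6–1 at easting≈619612.2 (right) → 2 crossings.
Lambda: 1–2 at easting≈624425.6 (right), 2–3 at easting≈624040.7 (right), 3–4 at easting≈617741.5 (right), 4–5 at easting≈617025.1 (right) → 4 crossings.
Only Epsilon has an odd count, so the point is inside Epsilon.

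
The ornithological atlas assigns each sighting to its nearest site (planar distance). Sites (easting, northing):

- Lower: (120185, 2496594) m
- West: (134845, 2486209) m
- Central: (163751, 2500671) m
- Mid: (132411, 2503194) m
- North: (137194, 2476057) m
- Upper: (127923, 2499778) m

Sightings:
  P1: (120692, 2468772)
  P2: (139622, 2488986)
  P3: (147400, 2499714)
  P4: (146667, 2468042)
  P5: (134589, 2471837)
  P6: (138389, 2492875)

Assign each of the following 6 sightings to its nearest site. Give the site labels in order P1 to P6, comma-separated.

North, West, Mid, North, North, West

P1 → North (d²=325387229.00)
P2 → West (d²=30531458.00)
P3 → Mid (d²=236780521.00)
P4 → North (d²=153977954.00)
P5 → North (d²=24594425.00)
P6 → West (d²=56995492.00)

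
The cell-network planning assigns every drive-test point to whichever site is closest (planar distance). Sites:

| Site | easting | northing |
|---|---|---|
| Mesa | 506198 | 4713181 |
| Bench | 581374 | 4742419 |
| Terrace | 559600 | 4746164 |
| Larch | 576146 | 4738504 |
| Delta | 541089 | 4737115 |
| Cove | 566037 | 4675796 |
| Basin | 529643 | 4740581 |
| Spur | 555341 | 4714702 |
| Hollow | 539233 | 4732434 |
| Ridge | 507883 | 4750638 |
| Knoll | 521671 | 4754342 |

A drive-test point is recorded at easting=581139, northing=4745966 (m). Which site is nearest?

Squared distances to each site:
Mesa: 6691009706.000; Bench: 12636434.000; Terrace: 463967725.000; Larch: 80611493.000; Delta: 1682342701.000; Cove: 5151899304.000; Basin: 2680836241.000; Spur: 1642974500.000; Hollow: 1939227860.000; Ridge: 5388269120.000; Knoll: 3606600400.000.
Minimum at Bench.

Bench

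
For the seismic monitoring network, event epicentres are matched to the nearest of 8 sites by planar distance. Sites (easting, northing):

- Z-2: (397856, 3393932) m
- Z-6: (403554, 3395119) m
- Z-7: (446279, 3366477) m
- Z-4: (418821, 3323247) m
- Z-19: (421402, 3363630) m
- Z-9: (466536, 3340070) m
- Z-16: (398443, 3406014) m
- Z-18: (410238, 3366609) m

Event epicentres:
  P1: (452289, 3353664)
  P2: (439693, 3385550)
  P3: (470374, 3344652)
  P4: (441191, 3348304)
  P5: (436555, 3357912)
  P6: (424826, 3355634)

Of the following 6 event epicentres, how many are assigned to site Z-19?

P1 → Z-7
P2 → Z-7
P3 → Z-9
P4 → Z-7
P5 → Z-7
P6 → Z-19
1 of the 6 goes to Z-19.

1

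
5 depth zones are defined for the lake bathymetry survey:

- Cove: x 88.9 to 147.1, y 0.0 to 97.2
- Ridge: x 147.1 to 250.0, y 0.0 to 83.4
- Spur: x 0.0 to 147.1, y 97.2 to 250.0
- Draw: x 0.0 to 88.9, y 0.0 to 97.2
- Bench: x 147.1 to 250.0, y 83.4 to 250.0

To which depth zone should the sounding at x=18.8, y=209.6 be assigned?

The point has x = 18.8 and y = 209.6.
Only Spur satisfies 0.0 ≤ x ≤ 147.1 and 97.2 ≤ y ≤ 250.0.

Spur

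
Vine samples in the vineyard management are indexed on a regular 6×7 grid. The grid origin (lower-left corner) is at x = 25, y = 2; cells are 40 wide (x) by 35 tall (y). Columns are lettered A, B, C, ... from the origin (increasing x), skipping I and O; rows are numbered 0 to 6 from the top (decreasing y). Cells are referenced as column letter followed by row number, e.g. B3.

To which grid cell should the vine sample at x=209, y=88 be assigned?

E4

Column index: ⌊(209 − 25) / 40⌋ = ⌊4.600⌋ = 4 → column E
Row offset from origin: ⌊(88 − 2) / 35⌋ = ⌊2.457⌋ = 2 → row 4 (counted from top)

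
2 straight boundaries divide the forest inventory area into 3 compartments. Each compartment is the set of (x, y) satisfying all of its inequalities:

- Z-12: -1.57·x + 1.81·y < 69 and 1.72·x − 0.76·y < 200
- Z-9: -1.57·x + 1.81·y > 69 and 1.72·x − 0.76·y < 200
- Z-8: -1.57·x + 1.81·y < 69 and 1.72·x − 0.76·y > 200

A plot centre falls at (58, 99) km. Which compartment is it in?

Z-9

-1.57·58 + 1.81·99 = 88.130, which is > 69
1.72·58 − 0.76·99 = 24.520, which is < 200
This sign pattern matches Z-9.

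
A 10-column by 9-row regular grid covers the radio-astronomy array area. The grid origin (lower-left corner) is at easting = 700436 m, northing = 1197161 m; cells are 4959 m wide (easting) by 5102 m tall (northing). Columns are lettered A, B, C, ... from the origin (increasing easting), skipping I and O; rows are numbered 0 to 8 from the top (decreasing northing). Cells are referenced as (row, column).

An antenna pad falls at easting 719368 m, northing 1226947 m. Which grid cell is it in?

Column index: ⌊(719368 − 700436) / 4959⌋ = ⌊3.818⌋ = 3 → column D
Row offset from origin: ⌊(1226947 − 1197161) / 5102⌋ = ⌊5.838⌋ = 5 → row 3 (counted from top)

(3, D)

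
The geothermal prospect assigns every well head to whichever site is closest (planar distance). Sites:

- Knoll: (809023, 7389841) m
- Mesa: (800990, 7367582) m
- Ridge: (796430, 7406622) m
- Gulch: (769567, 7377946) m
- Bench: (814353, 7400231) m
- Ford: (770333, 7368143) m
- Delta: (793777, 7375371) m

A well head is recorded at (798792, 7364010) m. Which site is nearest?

Mesa

Squared distances to each site:
Knoll: 771913922.000; Mesa: 17590388.000; Ridge: 1821361588.000; Gulch: 1048312721.000; Bench: 1554105562.000; Ford: 826996370.000; Delta: 154222546.000.
Minimum at Mesa.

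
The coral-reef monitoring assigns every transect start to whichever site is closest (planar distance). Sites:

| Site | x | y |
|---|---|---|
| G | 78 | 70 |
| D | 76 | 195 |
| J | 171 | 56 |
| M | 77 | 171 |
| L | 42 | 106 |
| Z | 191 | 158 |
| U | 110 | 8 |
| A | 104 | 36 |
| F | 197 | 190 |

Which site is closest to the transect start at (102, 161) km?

M

Squared distances to each site:
G: 8857.000; D: 1832.000; J: 15786.000; M: 725.000; L: 6625.000; Z: 7930.000; U: 23473.000; A: 15629.000; F: 9866.000.
Minimum at M.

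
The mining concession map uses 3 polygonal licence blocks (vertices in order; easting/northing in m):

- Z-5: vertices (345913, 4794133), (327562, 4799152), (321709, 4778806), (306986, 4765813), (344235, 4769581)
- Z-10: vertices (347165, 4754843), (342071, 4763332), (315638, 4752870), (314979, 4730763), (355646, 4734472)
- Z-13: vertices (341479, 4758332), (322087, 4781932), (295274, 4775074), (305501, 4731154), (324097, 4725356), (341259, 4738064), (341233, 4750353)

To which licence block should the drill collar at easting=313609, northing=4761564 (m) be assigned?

Cast a ray rightward from (313609, 4761564). For each polygon, the edges (by vertex number in listed order) whose endpoints lie on opposite sides of northing = 4761564, where each meets that height, and whether that is right or left of the point:
Z-5: no edge straddles that height → 0 crossings.
Z-10: 1–2 at easting≈343131.9 (right), 2–3 at easting≈337604.0 (right) → 2 crossings.
Z-13: 1–2 at easting≈338823.3 (right), 3–4 at easting≈298419.9 (left) → 1 crossing.
Only Z-13 has an odd count, so the point is inside Z-13.

Z-13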